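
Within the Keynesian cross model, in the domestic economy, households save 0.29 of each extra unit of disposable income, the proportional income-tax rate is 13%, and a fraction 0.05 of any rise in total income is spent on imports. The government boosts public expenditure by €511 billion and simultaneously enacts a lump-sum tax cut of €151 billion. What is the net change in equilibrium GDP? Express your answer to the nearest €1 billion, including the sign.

+€1,430 billion

MPC = 1 − MPS = 1 − 0.29 = 0.71.
Expenditure multiplier = 1/(1 − c(1−t) + m) = 1/(1 − 0.71×0.87 + 0.05) = 1/0.4323 ≈ 2.313.
ΔG contributes k·ΔG = (+€511 billion) / 0.4323 ≈ +€1,182 billion.
ΔT of −€151 billion changes first-round spending by −c·ΔT = +€107.21 billion, contributing k·(−c·ΔT) = (+€107.21 billion) / 0.4323 ≈ +€248 billion.
Net ΔY = k(ΔG − c·ΔT) = (+€618.21 billion) / 0.4323 ≈ +€1,430 billion.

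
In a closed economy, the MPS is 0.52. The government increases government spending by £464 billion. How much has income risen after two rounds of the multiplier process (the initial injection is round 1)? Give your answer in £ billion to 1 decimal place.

MPC = 1 − MPS = 1 − 0.52 = 0.48.
Round 1 adds ΔG = £464 billion; each later round is MPC = 0.48 times the previous.
After 2 rounds: 464 + 222.72 = ΔG·(1 − c^2)/(1 − c) = 464 × (1 − 0.2304)/0.52 ≈ £686.7 billion.

£686.7 billion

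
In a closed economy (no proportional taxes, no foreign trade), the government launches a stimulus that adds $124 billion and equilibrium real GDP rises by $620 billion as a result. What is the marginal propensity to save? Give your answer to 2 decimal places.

Implied spending multiplier k = ΔY/ΔG = 620/124 = 5.
Since k = 1/(1 − MPC), MPC = 1 − 1/k = 1 − ΔG/ΔY = 1 − 124/620 = 0.80.
MPS = 1 − MPC = 0.20.

0.20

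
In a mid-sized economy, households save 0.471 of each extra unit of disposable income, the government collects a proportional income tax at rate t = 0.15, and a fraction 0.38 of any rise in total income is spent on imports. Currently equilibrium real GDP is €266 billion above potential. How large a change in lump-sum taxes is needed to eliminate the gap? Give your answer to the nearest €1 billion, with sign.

+€468 billion

MPC = 1 − MPS = 1 − 0.471 = 0.529.
Spending multiplier = 1/(1 − c(1−t) + m) = 1/(1 − 0.529×0.85 + 0.38) = 1/0.93035 ≈ 1.075.
Tax multiplier = −c·k = −0.529/0.93035 ≈ −0.569. Need ΔY = −€266 billion, so ΔT = ΔY/(−c·k) = −(−€266 billion) × 0.93035 / 0.529 ≈ +€468 billion.
The government should raise lump-sum taxes by €468 billion.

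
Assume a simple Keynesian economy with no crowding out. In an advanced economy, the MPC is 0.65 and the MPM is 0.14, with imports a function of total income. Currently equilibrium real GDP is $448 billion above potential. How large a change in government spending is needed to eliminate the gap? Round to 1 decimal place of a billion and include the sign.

Spending multiplier = 1/(1 − c + m) = 1/(1 − 0.65 + 0.14) = 1/0.49 ≈ 2.041.
Need ΔY = −$448 billion, so ΔG = ΔY/k = (−$448 billion) × 0.49 ≈ −$219.5 billion.
The government should cut government spending by $219.5 billion.

−$219.5 billion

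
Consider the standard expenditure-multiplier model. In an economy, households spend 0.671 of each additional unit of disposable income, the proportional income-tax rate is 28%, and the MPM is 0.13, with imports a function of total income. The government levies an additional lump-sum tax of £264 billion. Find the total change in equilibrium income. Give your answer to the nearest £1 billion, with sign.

A lump-sum tax change of +£264 billion shifts disposable income by −£264 billion; first-round consumption changes by −c × ΔT = −0.671 × (+£264 billion) = −£177.144 billion.
Expenditure multiplier = 1/(1 − c(1−t) + m) = 1/(1 − 0.671×0.72 + 0.13) = 1/0.64688 ≈ 1.546.
The tax multiplier is −c × k ≈ −1.037, so ΔY = k × (−c·ΔT) = (−£177.144 billion) / 0.64688 ≈ −£274 billion.

−£274 billion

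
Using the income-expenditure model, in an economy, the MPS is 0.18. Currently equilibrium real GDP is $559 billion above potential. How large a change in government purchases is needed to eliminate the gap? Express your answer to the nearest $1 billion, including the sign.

−$101 billion

MPC = 1 − MPS = 1 − 0.18 = 0.82.
Spending multiplier = 1/(1 − MPC) = 1/(1 − 0.82) = 1/0.18 ≈ 5.556.
Need ΔY = −$559 billion, so ΔG = ΔY/k = (−$559 billion) × 0.18 ≈ −$101 billion.
The government should cut government purchases by $101 billion.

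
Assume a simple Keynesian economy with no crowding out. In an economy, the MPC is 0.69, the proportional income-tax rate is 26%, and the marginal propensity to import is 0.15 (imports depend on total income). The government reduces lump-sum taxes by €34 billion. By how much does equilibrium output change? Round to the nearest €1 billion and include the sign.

A lump-sum tax change of −€34 billion shifts disposable income by +€34 billion; first-round consumption changes by −c × ΔT = −0.69 × (−€34 billion) = +€23.46 billion.
Expenditure multiplier = 1/(1 − c(1−t) + m) = 1/(1 − 0.69×0.74 + 0.15) = 1/0.6394 ≈ 1.564.
The tax multiplier is −c × k ≈ −1.079, so ΔY = k × (−c·ΔT) = (+€23.46 billion) / 0.6394 ≈ +€37 billion.

+€37 billion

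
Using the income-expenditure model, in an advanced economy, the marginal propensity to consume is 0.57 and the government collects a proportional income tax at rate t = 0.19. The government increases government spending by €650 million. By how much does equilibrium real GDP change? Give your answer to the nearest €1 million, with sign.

+€1,208 million

Spending multiplier = 1/(1 − c(1−t)) = 1/(1 − 0.57×0.81) = 1/0.5383 ≈ 1.858.
ΔY = k × ΔG = (+€650 million) / 0.5383 ≈ +€1,208 million.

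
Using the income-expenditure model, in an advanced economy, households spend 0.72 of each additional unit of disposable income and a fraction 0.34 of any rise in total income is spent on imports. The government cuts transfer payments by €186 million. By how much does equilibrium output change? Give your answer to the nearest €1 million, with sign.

The transfer change shifts disposable income by −€186 million, so first-round consumption changes by c·ΔTR = 0.72 × (−€186 million) = −€133.92 million.
Expenditure multiplier = 1/(1 − c + m) = 1/(1 − 0.72 + 0.34) = 1/0.62 ≈ 1.613.
The transfer multiplier is c × k ≈ 1.161, so ΔY = k × (c·ΔTR) = (−€133.92 million) / 0.62 = −€216 million.

−€216 million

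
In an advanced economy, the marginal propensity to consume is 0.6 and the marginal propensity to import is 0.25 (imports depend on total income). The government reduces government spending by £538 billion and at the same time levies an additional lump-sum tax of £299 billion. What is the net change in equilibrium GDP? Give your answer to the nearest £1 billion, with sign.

Expenditure multiplier = 1/(1 − c + m) = 1/(1 − 0.6 + 0.25) = 1/0.65 ≈ 1.538.
ΔG contributes k·ΔG = (−£538 billion) / 0.65 ≈ −£827.7 billion.
ΔT of +£299 billion changes first-round spending by −c·ΔT = −£179.4 billion, contributing k·(−c·ΔT) = (−£179.4 billion) / 0.65 = −£276 billion.
Net ΔY = k(ΔG − c·ΔT) = (−£717.4 billion) / 0.65 ≈ −£1,104 billion.

−£1,104 billion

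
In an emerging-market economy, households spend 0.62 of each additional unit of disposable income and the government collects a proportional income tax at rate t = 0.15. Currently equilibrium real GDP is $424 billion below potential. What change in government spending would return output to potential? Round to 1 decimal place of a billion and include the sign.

Spending multiplier = 1/(1 − c(1−t)) = 1/(1 − 0.62×0.85) = 1/0.473 ≈ 2.114.
Need ΔY = +$424 billion, so ΔG = ΔY/k = (+$424 billion) × 0.473 ≈ +$200.6 billion.
The government should increase government spending by $200.6 billion.

+$200.6 billion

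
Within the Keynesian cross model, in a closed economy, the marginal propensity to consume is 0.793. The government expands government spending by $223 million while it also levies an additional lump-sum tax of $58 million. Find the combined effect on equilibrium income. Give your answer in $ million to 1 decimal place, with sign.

+$855.1 million

Expenditure multiplier = 1/(1 − MPC) = 1/(1 − 0.793) = 1/0.207 ≈ 4.831.
ΔG contributes k·ΔG = (+$223 million) / 0.207 ≈ +$1,077.3 million.
ΔT of +$58 million changes first-round spending by −c·ΔT = −$45.994 million, contributing k·(−c·ΔT) = (−$45.994 million) / 0.207 ≈ −$222.2 million.
Net ΔY = k(ΔG − c·ΔT) = (+$177.006 million) / 0.207 ≈ +$855.1 million.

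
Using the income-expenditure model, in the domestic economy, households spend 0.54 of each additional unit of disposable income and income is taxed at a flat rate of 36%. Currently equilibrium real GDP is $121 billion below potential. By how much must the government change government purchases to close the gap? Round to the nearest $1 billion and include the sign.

+$79 billion

Spending multiplier = 1/(1 − c(1−t)) = 1/(1 − 0.54×0.64) = 1/0.6544 ≈ 1.528.
Need ΔY = +$121 billion, so ΔG = ΔY/k = (+$121 billion) × 0.6544 ≈ +$79 billion.
The government should increase government purchases by $79 billion.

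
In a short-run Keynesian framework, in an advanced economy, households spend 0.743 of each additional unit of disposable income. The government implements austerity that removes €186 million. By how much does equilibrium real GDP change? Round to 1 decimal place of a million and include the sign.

−€723.7 million

Government-spending multiplier = 1/(1 − MPC) = 1/(1 − 0.743) = 1/0.257 ≈ 3.891.
ΔY = k × ΔG = (−€186 million) / 0.257 ≈ −€723.7 million.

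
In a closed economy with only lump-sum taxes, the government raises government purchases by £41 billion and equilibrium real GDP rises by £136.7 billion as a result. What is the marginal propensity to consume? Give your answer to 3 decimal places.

0.700

Implied spending multiplier k = ΔY/ΔG = 136.7/41 ≈ 3.3341.
Since k = 1/(1 − MPC), MPC = 1 − 1/k = 1 − ΔG/ΔY = 1 − 41/136.7 ≈ 0.700.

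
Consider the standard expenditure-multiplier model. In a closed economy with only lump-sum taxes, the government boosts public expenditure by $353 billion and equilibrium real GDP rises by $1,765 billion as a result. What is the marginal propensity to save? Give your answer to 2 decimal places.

0.20

Implied spending multiplier k = ΔY/ΔG = 1,765/353 = 5.
Since k = 1/(1 − MPC), MPC = 1 − 1/k = 1 − ΔG/ΔY = 1 − 353/1,765 = 0.80.
MPS = 1 − MPC = 0.20.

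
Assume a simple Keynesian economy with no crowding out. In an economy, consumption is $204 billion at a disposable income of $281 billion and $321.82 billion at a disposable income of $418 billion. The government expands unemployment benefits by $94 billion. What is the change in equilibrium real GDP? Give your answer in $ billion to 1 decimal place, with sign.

MPC = ΔC/ΔYd = (321.82 − 204)/(418 − 281) = 117.82/137 = 0.86.
The transfer change shifts disposable income by +$94 billion, so first-round consumption changes by c·ΔTR = 0.86 × (+$94 billion) = +$80.84 billion.
Expenditure multiplier = 1/(1 − MPC) = 1/(1 − 0.86) = 1/0.14 ≈ 7.143.
The transfer multiplier is c × k ≈ 6.143, so ΔY = k × (c·ΔTR) = (+$80.84 billion) / 0.14 ≈ +$577.4 billion.

+$577.4 billion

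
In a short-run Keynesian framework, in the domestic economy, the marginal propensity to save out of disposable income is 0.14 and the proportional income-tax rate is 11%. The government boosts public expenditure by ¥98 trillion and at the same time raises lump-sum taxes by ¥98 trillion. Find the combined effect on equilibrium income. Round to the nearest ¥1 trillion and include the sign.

+¥58 trillion

MPC = 1 − MPS = 1 − 0.14 = 0.86.
Expenditure multiplier = 1/(1 − c(1−t)) = 1/(1 − 0.86×0.89) = 1/0.2346 ≈ 4.263.
ΔG contributes k·ΔG = (+¥98 trillion) / 0.2346 ≈ +¥417.7 trillion.
ΔT of +¥98 trillion changes first-round spending by −c·ΔT = −¥84.28 trillion, contributing k·(−c·ΔT) = (−¥84.28 trillion) / 0.2346 ≈ −¥359.2 trillion.
Net ΔY = k(ΔG − c·ΔT) = (+¥13.72 trillion) / 0.2346 ≈ +¥58 trillion.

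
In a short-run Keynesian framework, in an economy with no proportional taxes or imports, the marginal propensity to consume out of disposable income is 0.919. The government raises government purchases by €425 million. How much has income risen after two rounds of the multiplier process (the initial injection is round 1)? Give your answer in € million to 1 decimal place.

Round 1 adds ΔG = €425 million; each later round is MPC = 0.919 times the previous.
After 2 rounds: 425 + 390.575 = ΔG·(1 − c^2)/(1 − c) = 425 × (1 − 0.844561)/0.081 ≈ €815.6 million.

€815.6 million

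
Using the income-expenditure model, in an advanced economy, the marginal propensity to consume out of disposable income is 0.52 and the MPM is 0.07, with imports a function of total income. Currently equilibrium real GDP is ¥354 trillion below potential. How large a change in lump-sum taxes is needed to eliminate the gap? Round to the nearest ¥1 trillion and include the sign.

Spending multiplier = 1/(1 − c + m) = 1/(1 − 0.52 + 0.07) = 1/0.55 ≈ 1.818.
Tax multiplier = −c·k = −0.52/0.55 ≈ −0.945. Need ΔY = +¥354 trillion, so ΔT = ΔY/(−c·k) = −(+¥354 trillion) × 0.55 / 0.52 ≈ −¥374 trillion.
The government should cut lump-sum taxes by ¥374 trillion.

−¥374 trillion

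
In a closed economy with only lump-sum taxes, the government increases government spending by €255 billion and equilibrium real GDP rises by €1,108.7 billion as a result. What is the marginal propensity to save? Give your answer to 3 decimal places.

0.230

Implied spending multiplier k = ΔY/ΔG = 1,108.7/255 ≈ 4.3478.
Since k = 1/(1 − MPC), MPC = 1 − 1/k = 1 − ΔG/ΔY = 1 − 255/1,108.7 ≈ 0.770.
MPS = 1 − MPC = 0.230.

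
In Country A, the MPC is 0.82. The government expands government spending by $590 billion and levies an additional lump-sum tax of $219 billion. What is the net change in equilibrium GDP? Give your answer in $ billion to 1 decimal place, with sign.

Expenditure multiplier = 1/(1 − MPC) = 1/(1 − 0.82) = 1/0.18 ≈ 5.556.
ΔG contributes k·ΔG = (+$590 billion) / 0.18 ≈ +$3,277.8 billion.
ΔT of +$219 billion changes first-round spending by −c·ΔT = −$179.58 billion, contributing k·(−c·ΔT) = (−$179.58 billion) / 0.18 ≈ −$997.7 billion.
Net ΔY = k(ΔG − c·ΔT) = (+$410.42 billion) / 0.18 ≈ +$2,280.1 billion.

+$2,280.1 billion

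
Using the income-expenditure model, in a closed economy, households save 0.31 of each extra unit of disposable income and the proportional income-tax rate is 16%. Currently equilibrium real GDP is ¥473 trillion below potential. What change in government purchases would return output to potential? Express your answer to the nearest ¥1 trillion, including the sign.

+¥199 trillion

MPC = 1 − MPS = 1 − 0.31 = 0.69.
Spending multiplier = 1/(1 − c(1−t)) = 1/(1 − 0.69×0.84) = 1/0.4204 ≈ 2.379.
Need ΔY = +¥473 trillion, so ΔG = ΔY/k = (+¥473 trillion) × 0.4204 ≈ +¥199 trillion.
The government should increase government purchases by ¥199 trillion.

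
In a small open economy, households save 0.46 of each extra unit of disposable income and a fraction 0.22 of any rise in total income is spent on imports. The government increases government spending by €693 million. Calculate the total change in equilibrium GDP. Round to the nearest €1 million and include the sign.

MPC = 1 − MPS = 1 − 0.46 = 0.54.
Spending multiplier = 1/(1 − c + m) = 1/(1 − 0.54 + 0.22) = 1/0.68 ≈ 1.471.
ΔY = k × ΔG = (+€693 million) / 0.68 ≈ +€1,019 million.

+€1,019 million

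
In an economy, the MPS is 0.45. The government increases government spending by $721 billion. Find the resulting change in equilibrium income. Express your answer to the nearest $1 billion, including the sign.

+$1,602 billion

MPC = 1 − MPS = 1 − 0.45 = 0.55.
Government-spending multiplier = 1/(1 − MPC) = 1/(1 − 0.55) = 1/0.45 ≈ 2.222.
ΔY = k × ΔG = (+$721 billion) / 0.45 ≈ +$1,602 billion.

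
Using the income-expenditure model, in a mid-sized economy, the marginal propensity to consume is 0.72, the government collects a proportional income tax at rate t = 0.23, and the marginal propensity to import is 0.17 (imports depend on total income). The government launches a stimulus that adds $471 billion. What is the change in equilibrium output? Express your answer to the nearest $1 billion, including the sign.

+$765 billion

Government-spending multiplier = 1/(1 − c(1−t) + m) = 1/(1 − 0.72×0.77 + 0.17) = 1/0.6156 ≈ 1.624.
ΔY = k × ΔG = (+$471 billion) / 0.6156 ≈ +$765 billion.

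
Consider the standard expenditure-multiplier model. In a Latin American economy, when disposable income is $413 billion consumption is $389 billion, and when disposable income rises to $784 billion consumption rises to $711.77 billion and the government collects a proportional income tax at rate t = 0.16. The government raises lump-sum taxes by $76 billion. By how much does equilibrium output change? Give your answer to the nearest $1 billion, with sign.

−$246 billion

MPC = ΔC/ΔYd = (711.77 − 389)/(784 − 413) = 322.77/371 = 0.87.
A lump-sum tax change of +$76 billion shifts disposable income by −$76 billion; first-round consumption changes by −c × ΔT = −0.87 × (+$76 billion) = −$66.12 billion.
Expenditure multiplier = 1/(1 − c(1−t)) = 1/(1 − 0.87×0.84) = 1/0.2692 ≈ 3.715.
The tax multiplier is −c × k ≈ −3.232, so ΔY = k × (−c·ΔT) = (−$66.12 billion) / 0.2692 ≈ −$246 billion.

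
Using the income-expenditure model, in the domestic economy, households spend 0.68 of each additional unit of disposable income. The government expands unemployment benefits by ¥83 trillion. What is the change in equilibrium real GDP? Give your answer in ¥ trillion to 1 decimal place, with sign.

The transfer change shifts disposable income by +¥83 trillion, so first-round consumption changes by c·ΔTR = 0.68 × (+¥83 trillion) = +¥56.44 trillion.
Expenditure multiplier = 1/(1 − MPC) = 1/(1 − 0.68) = 1/0.32 = 3.125.
The transfer multiplier is c × k = 2.125, so ΔY = k × (c·ΔTR) = (+¥56.44 trillion) / 0.32 ≈ +¥176.4 trillion.

+¥176.4 trillion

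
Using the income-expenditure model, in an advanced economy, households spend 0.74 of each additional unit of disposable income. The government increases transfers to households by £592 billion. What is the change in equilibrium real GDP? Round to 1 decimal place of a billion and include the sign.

+£1,684.9 billion

The transfer change shifts disposable income by +£592 billion, so first-round consumption changes by c·ΔTR = 0.74 × (+£592 billion) = +£438.08 billion.
Expenditure multiplier = 1/(1 − MPC) = 1/(1 − 0.74) = 1/0.26 ≈ 3.846.
The transfer multiplier is c × k ≈ 2.846, so ΔY = k × (c·ΔTR) = (+£438.08 billion) / 0.26 ≈ +£1,684.9 billion.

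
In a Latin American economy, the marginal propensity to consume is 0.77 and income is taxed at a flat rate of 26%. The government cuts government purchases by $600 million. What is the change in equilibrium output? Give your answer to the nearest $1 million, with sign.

−$1,395 million

Expenditure multiplier = 1/(1 − c(1−t)) = 1/(1 − 0.77×0.74) = 1/0.4302 ≈ 2.325.
ΔY = k × ΔG = (−$600 million) / 0.4302 ≈ −$1,395 million.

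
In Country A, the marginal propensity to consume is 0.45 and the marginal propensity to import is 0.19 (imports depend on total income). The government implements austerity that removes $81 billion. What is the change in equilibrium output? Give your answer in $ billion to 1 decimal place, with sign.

Expenditure multiplier = 1/(1 − c + m) = 1/(1 − 0.45 + 0.19) = 1/0.74 ≈ 1.351.
ΔY = k × ΔG = (−$81 billion) / 0.74 ≈ −$109.5 billion.

−$109.5 billion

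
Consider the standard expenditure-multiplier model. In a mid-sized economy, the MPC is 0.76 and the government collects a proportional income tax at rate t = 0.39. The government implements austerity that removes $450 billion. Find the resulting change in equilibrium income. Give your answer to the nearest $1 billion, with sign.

Expenditure multiplier = 1/(1 − c(1−t)) = 1/(1 − 0.76×0.61) = 1/0.5364 ≈ 1.864.
ΔY = k × ΔG = (−$450 billion) / 0.5364 ≈ −$839 billion.

−$839 billion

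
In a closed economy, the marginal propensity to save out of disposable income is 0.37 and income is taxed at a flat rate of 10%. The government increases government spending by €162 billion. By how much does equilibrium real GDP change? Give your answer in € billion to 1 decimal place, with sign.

+€374.1 billion

MPC = 1 − MPS = 1 − 0.37 = 0.63.
Government-spending multiplier = 1/(1 − c(1−t)) = 1/(1 − 0.63×0.9) = 1/0.433 ≈ 2.309.
ΔY = k × ΔG = (+€162 billion) / 0.433 ≈ +€374.1 billion.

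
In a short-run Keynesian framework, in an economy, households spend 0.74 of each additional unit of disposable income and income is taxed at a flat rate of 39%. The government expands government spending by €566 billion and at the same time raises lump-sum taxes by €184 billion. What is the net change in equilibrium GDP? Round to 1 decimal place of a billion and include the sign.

+€783.5 billion

Expenditure multiplier = 1/(1 − c(1−t)) = 1/(1 − 0.74×0.61) = 1/0.5486 ≈ 1.823.
ΔG contributes k·ΔG = (+€566 billion) / 0.5486 ≈ +€1,031.7 billion.
ΔT of +€184 billion changes first-round spending by −c·ΔT = −€136.16 billion, contributing k·(−c·ΔT) = (−€136.16 billion) / 0.5486 ≈ −€248.2 billion.
Net ΔY = k(ΔG − c·ΔT) = (+€429.84 billion) / 0.5486 ≈ +€783.5 billion.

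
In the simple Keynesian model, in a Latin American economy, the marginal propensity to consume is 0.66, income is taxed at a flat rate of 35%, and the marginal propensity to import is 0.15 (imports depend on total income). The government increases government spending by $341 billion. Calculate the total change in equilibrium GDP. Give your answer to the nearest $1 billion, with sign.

+$473 billion

Spending multiplier = 1/(1 − c(1−t) + m) = 1/(1 − 0.66×0.65 + 0.15) = 1/0.721 ≈ 1.387.
ΔY = k × ΔG = (+$341 billion) / 0.721 ≈ +$473 billion.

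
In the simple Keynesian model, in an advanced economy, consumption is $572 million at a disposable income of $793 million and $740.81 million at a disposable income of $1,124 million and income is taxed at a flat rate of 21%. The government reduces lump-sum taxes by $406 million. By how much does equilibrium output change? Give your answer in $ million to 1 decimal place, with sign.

MPC = ΔC/ΔYd = (740.81 − 572)/(1,124 − 793) = 168.81/331 = 0.51.
A lump-sum tax change of −$406 million shifts disposable income by +$406 million; first-round consumption changes by −c × ΔT = −0.51 × (−$406 million) = +$207.06 million.
Expenditure multiplier = 1/(1 − c(1−t)) = 1/(1 − 0.51×0.79) = 1/0.5971 ≈ 1.675.
The tax multiplier is −c × k ≈ −0.854, so ΔY = k × (−c·ΔT) = (+$207.06 million) / 0.5971 ≈ +$346.8 million.

+$346.8 million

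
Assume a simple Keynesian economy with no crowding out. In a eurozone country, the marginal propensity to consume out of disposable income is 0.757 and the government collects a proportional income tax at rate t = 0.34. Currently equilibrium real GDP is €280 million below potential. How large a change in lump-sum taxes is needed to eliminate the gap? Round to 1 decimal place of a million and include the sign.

−€185.1 million

Spending multiplier = 1/(1 − c(1−t)) = 1/(1 − 0.757×0.66) = 1/0.50038 ≈ 1.998.
Tax multiplier = −c·k = −0.757/0.50038 ≈ −1.513. Need ΔY = +€280 million, so ΔT = ΔY/(−c·k) = −(+€280 million) × 0.50038 / 0.757 ≈ −€185.1 million.
The government should cut lump-sum taxes by €185.1 million.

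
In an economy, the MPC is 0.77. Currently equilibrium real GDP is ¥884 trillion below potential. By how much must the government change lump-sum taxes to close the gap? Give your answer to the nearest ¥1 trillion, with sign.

−¥264 trillion

Spending multiplier = 1/(1 − MPC) = 1/(1 − 0.77) = 1/0.23 ≈ 4.348.
Tax multiplier = −c·k = −0.77/0.23 ≈ −3.348. Need ΔY = +¥884 trillion, so ΔT = ΔY/(−c·k) = −(+¥884 trillion) × 0.23 / 0.77 ≈ −¥264 trillion.
The government should cut lump-sum taxes by ¥264 trillion.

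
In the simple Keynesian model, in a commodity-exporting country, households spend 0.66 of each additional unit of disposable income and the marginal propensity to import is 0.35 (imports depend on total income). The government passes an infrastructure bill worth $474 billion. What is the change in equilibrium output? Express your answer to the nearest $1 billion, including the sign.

+$687 billion

Government-spending multiplier = 1/(1 − c + m) = 1/(1 − 0.66 + 0.35) = 1/0.69 ≈ 1.449.
ΔY = k × ΔG = (+$474 billion) / 0.69 ≈ +$687 billion.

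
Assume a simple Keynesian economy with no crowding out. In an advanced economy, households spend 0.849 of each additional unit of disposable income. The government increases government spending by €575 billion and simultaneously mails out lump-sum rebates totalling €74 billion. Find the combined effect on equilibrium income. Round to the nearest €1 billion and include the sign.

Expenditure multiplier = 1/(1 − MPC) = 1/(1 − 0.849) = 1/0.151 ≈ 6.623.
ΔG contributes k·ΔG = (+€575 billion) / 0.151 ≈ +€3,807.9 billion.
ΔT of −€74 billion changes first-round spending by −c·ΔT = +€62.826 billion, contributing k·(−c·ΔT) = (+€62.826 billion) / 0.151 ≈ +€416.1 billion.
Net ΔY = k(ΔG − c·ΔT) = (+€637.826 billion) / 0.151 ≈ +€4,224 billion.

+€4,224 billion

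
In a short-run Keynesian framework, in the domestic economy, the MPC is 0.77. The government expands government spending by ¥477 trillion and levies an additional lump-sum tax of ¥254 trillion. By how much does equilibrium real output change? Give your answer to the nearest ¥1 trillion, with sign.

+¥1,224 trillion

Expenditure multiplier = 1/(1 − MPC) = 1/(1 − 0.77) = 1/0.23 ≈ 4.348.
ΔG contributes k·ΔG = (+¥477 trillion) / 0.23 ≈ +¥2,073.9 trillion.
ΔT of +¥254 trillion changes first-round spending by −c·ΔT = −¥195.58 trillion, contributing k·(−c·ΔT) = (−¥195.58 trillion) / 0.23 ≈ −¥850.3 trillion.
Net ΔY = k(ΔG − c·ΔT) = (+¥281.42 trillion) / 0.23 ≈ +¥1,224 trillion.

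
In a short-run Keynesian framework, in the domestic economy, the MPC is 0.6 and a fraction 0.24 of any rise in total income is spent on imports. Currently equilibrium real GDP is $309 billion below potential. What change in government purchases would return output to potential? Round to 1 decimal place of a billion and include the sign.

Spending multiplier = 1/(1 − c + m) = 1/(1 − 0.6 + 0.24) = 1/0.64 ≈ 1.563.
Need ΔY = +$309 billion, so ΔG = ΔY/k = (+$309 billion) × 0.64 ≈ +$197.8 billion.
The government should increase government purchases by $197.8 billion.

+$197.8 billion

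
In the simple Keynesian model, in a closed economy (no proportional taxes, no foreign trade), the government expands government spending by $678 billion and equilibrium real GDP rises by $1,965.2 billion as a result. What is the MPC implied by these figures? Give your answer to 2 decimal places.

0.65

Implied spending multiplier k = ΔY/ΔG = 1,965.2/678 ≈ 2.8985.
Since k = 1/(1 − MPC), MPC = 1 − 1/k = 1 − ΔG/ΔY = 1 − 678/1,965.2 ≈ 0.65.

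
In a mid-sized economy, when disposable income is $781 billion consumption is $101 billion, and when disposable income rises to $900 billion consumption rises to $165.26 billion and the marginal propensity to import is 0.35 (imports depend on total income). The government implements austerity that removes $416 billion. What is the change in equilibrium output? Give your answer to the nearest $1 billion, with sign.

MPC = ΔC/ΔYd = (165.26 − 101)/(900 − 781) = 64.26/119 = 0.54.
Expenditure multiplier = 1/(1 − c + m) = 1/(1 − 0.54 + 0.35) = 1/0.81 ≈ 1.235.
ΔY = k × ΔG = (−$416 billion) / 0.81 ≈ −$514 billion.

−$514 billion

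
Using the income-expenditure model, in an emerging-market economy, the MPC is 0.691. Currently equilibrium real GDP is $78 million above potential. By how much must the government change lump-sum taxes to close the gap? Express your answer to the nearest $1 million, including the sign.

+$35 million

Spending multiplier = 1/(1 − MPC) = 1/(1 − 0.691) = 1/0.309 ≈ 3.236.
Tax multiplier = −c·k = −0.691/0.309 ≈ −2.236. Need ΔY = −$78 million, so ΔT = ΔY/(−c·k) = −(−$78 million) × 0.309 / 0.691 ≈ +$35 million.
The government should raise lump-sum taxes by $35 million.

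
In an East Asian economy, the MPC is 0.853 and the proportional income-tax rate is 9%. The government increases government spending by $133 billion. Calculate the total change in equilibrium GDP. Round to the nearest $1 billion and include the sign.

+$594 billion

Government-spending multiplier = 1/(1 − c(1−t)) = 1/(1 − 0.853×0.91) = 1/0.22377 ≈ 4.469.
ΔY = k × ΔG = (+$133 billion) / 0.22377 ≈ +$594 billion.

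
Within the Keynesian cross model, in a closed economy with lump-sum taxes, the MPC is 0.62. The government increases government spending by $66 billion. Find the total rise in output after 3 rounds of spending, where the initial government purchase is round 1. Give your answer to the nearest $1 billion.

$132 billion

Round 1 adds ΔG = $66 billion; each later round is MPC = 0.62 times the previous.
After 3 rounds: 66 + 40.92 + 25.3704 = ΔG·(1 − c^3)/(1 − c) = 66 × (1 − 0.238328)/0.38 ≈ $132 billion.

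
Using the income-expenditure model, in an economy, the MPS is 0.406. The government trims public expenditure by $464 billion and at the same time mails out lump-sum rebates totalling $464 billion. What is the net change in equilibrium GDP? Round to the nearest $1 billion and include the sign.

MPC = 1 − MPS = 1 − 0.406 = 0.594.
Expenditure multiplier = 1/(1 − MPC) = 1/(1 − 0.594) = 1/0.406 ≈ 2.463.
ΔG contributes k·ΔG = (−$464 billion) / 0.406 ≈ −$1,142.9 billion.
ΔT of −$464 billion changes first-round spending by −c·ΔT = +$275.616 billion, contributing k·(−c·ΔT) = (+$275.616 billion) / 0.406 ≈ +$678.9 billion.
With ΔG = ΔT and no other leakages, the balanced-budget multiplier is 1, so ΔY = ΔG = −$464 billion.

−$464 billion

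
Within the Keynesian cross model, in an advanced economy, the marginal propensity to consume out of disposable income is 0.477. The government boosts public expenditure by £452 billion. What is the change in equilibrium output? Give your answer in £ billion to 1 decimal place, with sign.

Government-spending multiplier = 1/(1 − MPC) = 1/(1 − 0.477) = 1/0.523 ≈ 1.912.
ΔY = k × ΔG = (+£452 billion) / 0.523 ≈ +£864.2 billion.

+£864.2 billion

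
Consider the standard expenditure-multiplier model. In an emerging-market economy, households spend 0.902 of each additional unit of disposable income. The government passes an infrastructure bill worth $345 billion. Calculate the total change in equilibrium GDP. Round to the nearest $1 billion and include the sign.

Government-spending multiplier = 1/(1 − MPC) = 1/(1 − 0.902) = 1/0.098 ≈ 10.204.
ΔY = k × ΔG = (+$345 billion) / 0.098 ≈ +$3,520 billion.

+$3,520 billion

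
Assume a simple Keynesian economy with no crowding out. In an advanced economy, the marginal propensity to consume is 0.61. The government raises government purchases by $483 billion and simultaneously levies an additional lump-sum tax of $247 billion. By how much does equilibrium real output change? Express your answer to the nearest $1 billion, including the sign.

Expenditure multiplier = 1/(1 − MPC) = 1/(1 − 0.61) = 1/0.39 ≈ 2.564.
ΔG contributes k·ΔG = (+$483 billion) / 0.39 ≈ +$1,238.5 billion.
ΔT of +$247 billion changes first-round spending by −c·ΔT = −$150.67 billion, contributing k·(−c·ΔT) = (−$150.67 billion) / 0.39 ≈ −$386.3 billion.
Net ΔY = k(ΔG − c·ΔT) = (+$332.33 billion) / 0.39 ≈ +$852 billion.

+$852 billion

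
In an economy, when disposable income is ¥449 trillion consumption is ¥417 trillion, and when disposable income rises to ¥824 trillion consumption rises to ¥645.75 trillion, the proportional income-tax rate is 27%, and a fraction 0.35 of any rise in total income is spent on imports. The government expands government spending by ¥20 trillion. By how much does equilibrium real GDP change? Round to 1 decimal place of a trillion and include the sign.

+¥22.1 trillion

MPC = ΔC/ΔYd = (645.75 − 417)/(824 − 449) = 228.75/375 = 0.61.
Spending multiplier = 1/(1 − c(1−t) + m) = 1/(1 − 0.61×0.73 + 0.35) = 1/0.9047 ≈ 1.105.
ΔY = k × ΔG = (+¥20 trillion) / 0.9047 ≈ +¥22.1 trillion.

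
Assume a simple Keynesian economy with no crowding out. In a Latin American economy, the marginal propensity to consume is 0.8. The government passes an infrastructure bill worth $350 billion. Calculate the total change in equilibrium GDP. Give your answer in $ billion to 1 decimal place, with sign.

+$1,750.0 billion

Government-spending multiplier = 1/(1 − MPC) = 1/(1 − 0.8) = 1/0.2 = 5.
ΔY = k × ΔG = (+$350 billion) / 0.2 = +$1,750 billion.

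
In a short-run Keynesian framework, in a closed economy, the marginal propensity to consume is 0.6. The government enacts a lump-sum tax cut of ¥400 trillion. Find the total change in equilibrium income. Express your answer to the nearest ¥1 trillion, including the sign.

+¥600 trillion

A lump-sum tax change of −¥400 trillion shifts disposable income by +¥400 trillion; first-round consumption changes by −c × ΔT = −0.6 × (−¥400 trillion) = +¥240 trillion.
Expenditure multiplier = 1/(1 − MPC) = 1/(1 − 0.6) = 1/0.4 = 2.5.
The tax multiplier is −c × k = −1.5, so ΔY = k × (−c·ΔT) = (+¥240 trillion) / 0.4 = +¥600 trillion.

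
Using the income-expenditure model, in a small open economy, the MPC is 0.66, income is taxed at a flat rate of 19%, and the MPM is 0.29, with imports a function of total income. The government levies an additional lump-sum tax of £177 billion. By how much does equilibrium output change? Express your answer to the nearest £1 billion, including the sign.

A lump-sum tax change of +£177 billion shifts disposable income by −£177 billion; first-round consumption changes by −c × ΔT = −0.66 × (+£177 billion) = −£116.82 billion.
Expenditure multiplier = 1/(1 − c(1−t) + m) = 1/(1 − 0.66×0.81 + 0.29) = 1/0.7554 ≈ 1.324.
The tax multiplier is −c × k ≈ −0.874, so ΔY = k × (−c·ΔT) = (−£116.82 billion) / 0.7554 ≈ −£155 billion.

−£155 billion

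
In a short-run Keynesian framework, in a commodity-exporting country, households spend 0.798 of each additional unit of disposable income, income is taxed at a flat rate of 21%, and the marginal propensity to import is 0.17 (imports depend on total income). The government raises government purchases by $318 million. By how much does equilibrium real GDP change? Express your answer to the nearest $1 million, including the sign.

Expenditure multiplier = 1/(1 − c(1−t) + m) = 1/(1 − 0.798×0.79 + 0.17) = 1/0.53958 ≈ 1.853.
ΔY = k × ΔG = (+$318 million) / 0.53958 ≈ +$589 million.

+$589 million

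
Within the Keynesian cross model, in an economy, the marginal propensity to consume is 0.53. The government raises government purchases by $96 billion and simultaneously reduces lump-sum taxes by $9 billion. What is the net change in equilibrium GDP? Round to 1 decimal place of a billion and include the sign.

Expenditure multiplier = 1/(1 − MPC) = 1/(1 − 0.53) = 1/0.47 ≈ 2.128.
ΔG contributes k·ΔG = (+$96 billion) / 0.47 ≈ +$204.3 billion.
ΔT of −$9 billion changes first-round spending by −c·ΔT = +$4.77 billion, contributing k·(−c·ΔT) = (+$4.77 billion) / 0.47 ≈ +$10.1 billion.
Net ΔY = k(ΔG − c·ΔT) = (+$100.77 billion) / 0.47 ≈ +$214.4 billion.

+$214.4 billion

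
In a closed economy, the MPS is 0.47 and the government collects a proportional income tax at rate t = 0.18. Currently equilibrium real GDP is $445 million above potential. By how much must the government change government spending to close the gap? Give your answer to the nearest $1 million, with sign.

−$252 million

MPC = 1 − MPS = 1 − 0.47 = 0.53.
Spending multiplier = 1/(1 − c(1−t)) = 1/(1 − 0.53×0.82) = 1/0.5654 ≈ 1.769.
Need ΔY = −$445 million, so ΔG = ΔY/k = (−$445 million) × 0.5654 ≈ −$252 million.
The government should cut government spending by $252 million.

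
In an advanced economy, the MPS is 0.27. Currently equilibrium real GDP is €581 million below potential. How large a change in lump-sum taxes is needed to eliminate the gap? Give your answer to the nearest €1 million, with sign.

MPC = 1 − MPS = 1 − 0.27 = 0.73.
Spending multiplier = 1/(1 − MPC) = 1/(1 − 0.73) = 1/0.27 ≈ 3.704.
Tax multiplier = −c·k = −0.73/0.27 ≈ −2.704. Need ΔY = +€581 million, so ΔT = ΔY/(−c·k) = −(+€581 million) × 0.27 / 0.73 ≈ −€215 million.
The government should cut lump-sum taxes by €215 million.

−€215 million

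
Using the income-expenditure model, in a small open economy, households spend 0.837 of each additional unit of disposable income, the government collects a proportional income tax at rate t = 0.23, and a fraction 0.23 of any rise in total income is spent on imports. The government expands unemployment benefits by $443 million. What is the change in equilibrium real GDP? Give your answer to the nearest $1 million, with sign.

The transfer change shifts disposable income by +$443 million, so first-round consumption changes by c·ΔTR = 0.837 × (+$443 million) = +$370.791 million.
Expenditure multiplier = 1/(1 − c(1−t) + m) = 1/(1 − 0.837×0.77 + 0.23) = 1/0.58551 ≈ 1.708.
The transfer multiplier is c × k ≈ 1.43, so ΔY = k × (c·ΔTR) = (+$370.791 million) / 0.58551 ≈ +$633 million.

+$633 million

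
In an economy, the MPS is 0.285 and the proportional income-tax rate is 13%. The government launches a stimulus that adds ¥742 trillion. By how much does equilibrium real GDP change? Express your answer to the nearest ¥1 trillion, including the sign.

MPC = 1 − MPS = 1 − 0.285 = 0.715.
Expenditure multiplier = 1/(1 − c(1−t)) = 1/(1 − 0.715×0.87) = 1/0.37795 ≈ 2.646.
ΔY = k × ΔG = (+¥742 trillion) / 0.37795 ≈ +¥1,963 trillion.

+¥1,963 trillion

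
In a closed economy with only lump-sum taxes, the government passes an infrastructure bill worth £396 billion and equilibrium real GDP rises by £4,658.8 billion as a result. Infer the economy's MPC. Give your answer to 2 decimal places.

Implied spending multiplier k = ΔY/ΔG = 4,658.8/396 ≈ 11.7646.
Since k = 1/(1 − MPC), MPC = 1 − 1/k = 1 − ΔG/ΔY = 1 − 396/4,658.8 ≈ 0.91.

0.91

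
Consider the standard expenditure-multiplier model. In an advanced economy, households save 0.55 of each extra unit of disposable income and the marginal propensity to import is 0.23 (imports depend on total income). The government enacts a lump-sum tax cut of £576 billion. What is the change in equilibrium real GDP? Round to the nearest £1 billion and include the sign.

+£332 billion

MPC = 1 − MPS = 1 − 0.55 = 0.45.
A lump-sum tax change of −£576 billion shifts disposable income by +£576 billion; first-round consumption changes by −c × ΔT = −0.45 × (−£576 billion) = +£259.2 billion.
Expenditure multiplier = 1/(1 − c + m) = 1/(1 − 0.45 + 0.23) = 1/0.78 ≈ 1.282.
The tax multiplier is −c × k ≈ −0.577, so ΔY = k × (−c·ΔT) = (+£259.2 billion) / 0.78 ≈ +£332 billion.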